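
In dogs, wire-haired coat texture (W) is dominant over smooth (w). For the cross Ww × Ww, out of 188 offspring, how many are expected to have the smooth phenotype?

Punnett square for Ww × Ww:
Offspring genotypes: 1 WW, 2 Ww, 1 ww
Total offspring: 4
Count with target: 1
Probability: 1/4
Expected count = 1/4 × 188 = 47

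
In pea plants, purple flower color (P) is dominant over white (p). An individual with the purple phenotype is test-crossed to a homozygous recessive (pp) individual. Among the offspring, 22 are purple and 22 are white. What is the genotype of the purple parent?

Test cross: ? × pp
Offspring: 22 purple, 22 white — approximately 1:1.
A 1:1 ratio in a test cross indicates the unknown parent is heterozygous (Pp).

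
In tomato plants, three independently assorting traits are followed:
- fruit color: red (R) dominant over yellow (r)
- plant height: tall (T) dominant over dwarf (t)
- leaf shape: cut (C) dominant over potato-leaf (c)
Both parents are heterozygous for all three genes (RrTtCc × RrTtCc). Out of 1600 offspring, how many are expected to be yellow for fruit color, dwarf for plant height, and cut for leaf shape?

Trihybrid cross: RrTtCc × RrTtCc
Each trait segregates independently with a 3:1 phenotypic ratio, so each gene contributes 3/4 (dominant) or 1/4 (recessive).
Target: yellow (fruit color), dwarf (plant height), cut (leaf shape)
Probability = product of independent per-trait probabilities
= 1/4 × 1/4 × 3/4 = 3/64
Expected count = 3/64 × 1600 = 75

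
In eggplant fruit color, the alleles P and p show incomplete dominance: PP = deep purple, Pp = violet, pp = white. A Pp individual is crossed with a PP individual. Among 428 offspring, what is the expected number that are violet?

Punnett square for Pp × PP:
Offspring genotypes: 2 PP, 2 Pp
Phenotype counts: 2 deep purple, 2 violet
violet: 2 out of 4 → fraction 1/2
Expected count = 1/2 × 428 = 214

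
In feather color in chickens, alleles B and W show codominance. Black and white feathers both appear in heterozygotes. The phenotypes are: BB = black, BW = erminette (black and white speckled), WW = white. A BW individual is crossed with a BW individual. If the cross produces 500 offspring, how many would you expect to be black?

Punnett square for BW × BW:
Offspring genotypes: 1 BB, 2 BW, 1 WW
Phenotype counts: 1 black, 2 erminette (black and white speckled), 1 white
black: 1 out of 4 → fraction 1/4
Expected count = 1/4 × 500 = 125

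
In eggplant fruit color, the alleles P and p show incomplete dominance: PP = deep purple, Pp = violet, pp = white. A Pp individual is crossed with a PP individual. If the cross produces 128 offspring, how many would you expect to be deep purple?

Punnett square for Pp × PP:
Offspring genotypes: 2 PP, 2 Pp
Phenotype counts: 2 deep purple, 2 violet
deep purple: 2 out of 4 → fraction 1/2
Expected count = 1/2 × 128 = 64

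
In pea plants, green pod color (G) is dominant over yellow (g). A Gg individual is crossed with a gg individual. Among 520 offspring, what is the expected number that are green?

Punnett square for Gg × gg:
Offspring genotypes: 2 Gg, 2 gg
green: 2, yellow: 2
green: 2 out of 4 → fraction 1/2
Expected count = 1/2 × 520 = 260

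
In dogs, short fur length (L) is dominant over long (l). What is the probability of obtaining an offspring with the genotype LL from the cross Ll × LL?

Punnett square for Ll × LL:
Offspring genotypes: 2 LL, 2 Ll
Total offspring: 4
Count with target: 2
Probability: 2/4 = 1/2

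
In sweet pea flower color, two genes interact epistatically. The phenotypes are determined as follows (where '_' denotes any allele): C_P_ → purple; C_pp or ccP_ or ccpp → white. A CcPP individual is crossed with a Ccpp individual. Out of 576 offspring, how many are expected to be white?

Cross: CcPP × Ccpp — consider each gene separately:
C gene: Cc × Cc → 1 CC, 2 Cc, 1 cc → 3 C_ : 1 cc (out of 4)
P gene: PP × pp → 4 Pp → 4 P_ (out of 4)
Genotype classes (out of 4 × 4 = 16): C_P_ = 3×4 = 12; ccP_ = 1×4 = 4
Apply the phenotype rules: C_P_ (12) → purple; ccP_ (4) → white
Phenotype counts (out of 16): 12 purple, 4 white
white: 4 out of 16 → fraction 1/4
Expected count = 1/4 × 576 = 144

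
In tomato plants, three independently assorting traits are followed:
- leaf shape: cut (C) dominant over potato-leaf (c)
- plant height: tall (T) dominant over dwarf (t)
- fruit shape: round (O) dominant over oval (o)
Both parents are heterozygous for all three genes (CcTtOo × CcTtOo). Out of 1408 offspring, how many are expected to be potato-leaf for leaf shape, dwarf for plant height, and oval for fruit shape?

Trihybrid cross: CcTtOo × CcTtOo
Each trait segregates independently with a 3:1 phenotypic ratio, so each gene contributes 3/4 (dominant) or 1/4 (recessive).
Target: potato-leaf (leaf shape), dwarf (plant height), oval (fruit shape)
Probability = product of independent per-trait probabilities
= 1/4 × 1/4 × 1/4 = 1/64
Expected count = 1/64 × 1408 = 22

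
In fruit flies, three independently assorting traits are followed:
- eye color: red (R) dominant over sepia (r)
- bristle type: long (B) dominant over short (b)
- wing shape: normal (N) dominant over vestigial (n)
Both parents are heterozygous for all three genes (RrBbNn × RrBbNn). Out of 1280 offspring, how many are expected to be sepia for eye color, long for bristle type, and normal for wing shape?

Trihybrid cross: RrBbNn × RrBbNn
Each trait segregates independently with a 3:1 phenotypic ratio, so each gene contributes 3/4 (dominant) or 1/4 (recessive).
Target: sepia (eye color), long (bristle type), normal (wing shape)
Probability = product of independent per-trait probabilities
= 1/4 × 3/4 × 3/4 = 9/64
Expected count = 9/64 × 1280 = 180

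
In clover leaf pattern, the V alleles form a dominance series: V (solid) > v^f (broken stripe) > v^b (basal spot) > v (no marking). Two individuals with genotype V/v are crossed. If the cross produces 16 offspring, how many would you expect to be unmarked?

Cross: V/v × V/v
Allele dominance: V > v^f > v^b > v
Offspring genotypes: 1 V/V, 2 V/v, 1 v/v
Phenotype counts: 3 solid, 1 unmarked
unmarked: 1 out of 4 → fraction 1/4
Expected count = 1/4 × 16 = 4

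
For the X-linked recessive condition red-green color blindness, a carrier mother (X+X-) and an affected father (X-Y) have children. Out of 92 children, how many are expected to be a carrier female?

Cross: X+X- × X-Y
Offspring: 1 X+X-, 1 X+Y, 1 X-X-, 1 X-Y
Probability of a carrier female: 1/4
Expected count = 1/4 × 92 = 23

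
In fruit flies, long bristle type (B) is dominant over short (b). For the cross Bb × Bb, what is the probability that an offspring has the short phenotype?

Punnett square for Bb × Bb:
Offspring genotypes: 1 BB, 2 Bb, 1 bb
Total offspring: 4
Count with target: 1
Probability: 1/4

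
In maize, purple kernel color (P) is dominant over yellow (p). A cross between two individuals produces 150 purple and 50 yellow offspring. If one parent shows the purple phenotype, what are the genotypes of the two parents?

Observed offspring: 150 purple, 50 yellow
The observed ratio simplifies to 3:1. Yellow (pp) offspring appear, so each parent must contribute one p allele. The parent stated to show purple carries P, so it is Pp. The other parent is then either Pp or pp: Pp × pp would give a 1:1 split, whereas Pp × Pp gives 3:1 — matching the data. So both parents are heterozygous (Pp × Pp).
Parent genotypes: Pp × Pp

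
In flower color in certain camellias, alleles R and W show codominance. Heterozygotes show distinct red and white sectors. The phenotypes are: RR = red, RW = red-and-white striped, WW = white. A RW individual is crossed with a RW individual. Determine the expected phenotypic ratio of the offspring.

Punnett square for RW × RW:
Offspring genotypes: 1 RR, 2 RW, 1 WW
Phenotype counts: 1 red, 2 red-and-white striped, 1 white
Ratio: 1 red : 2 red-and-white striped : 1 white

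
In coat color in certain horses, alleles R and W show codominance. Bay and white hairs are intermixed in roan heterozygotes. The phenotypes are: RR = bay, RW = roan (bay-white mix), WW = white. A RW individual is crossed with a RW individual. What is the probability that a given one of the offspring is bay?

Punnett square for RW × RW:
Offspring genotypes: 1 RR, 2 RW, 1 WW
Phenotype counts: 1 bay, 2 roan (bay-white mix), 1 white
bay: 1 out of 4
Probability: 1/4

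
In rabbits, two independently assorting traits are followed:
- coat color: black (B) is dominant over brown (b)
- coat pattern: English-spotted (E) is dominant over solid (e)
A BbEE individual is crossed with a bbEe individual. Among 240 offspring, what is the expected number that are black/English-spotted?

Dihybrid cross BbEE × bbEe — consider each gene separately:
coat color: Bb × bb → 2 Bb, 2 bb → 2 B_ : 2 bb (out of 4)
coat pattern: EE × Ee → 2 EE, 2 Ee → 4 E_ (out of 4)
Combine (counts out of 4 × 4 = 16): black/English-spotted (B_E_) = 2×4 = 8; brown/English-spotted (bbE_) = 2×4 = 8
Phenotype counts (out of 16): 8 black/English-spotted, 8 brown/English-spotted
black/English-spotted: 8 out of 16 → fraction 1/2
Expected count = 1/2 × 240 = 120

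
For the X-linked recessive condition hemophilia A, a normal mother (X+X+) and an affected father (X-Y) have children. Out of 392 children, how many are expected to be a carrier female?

Cross: X+X+ × X-Y
Offspring: 2 X+X-, 2 X+Y
Probability of a carrier female: 2/4 = 1/2
Expected count = 1/2 × 392 = 196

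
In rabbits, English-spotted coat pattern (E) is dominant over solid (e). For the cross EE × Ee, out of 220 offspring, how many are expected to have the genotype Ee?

Punnett square for EE × Ee:
Offspring genotypes: 2 EE, 2 Ee
Total offspring: 4
Count with target: 2
Probability: 2/4 = 1/2
Expected count = 1/2 × 220 = 110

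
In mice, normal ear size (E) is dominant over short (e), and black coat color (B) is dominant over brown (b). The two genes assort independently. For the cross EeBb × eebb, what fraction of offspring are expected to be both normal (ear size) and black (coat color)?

Dihybrid cross EeBb × eebb — consider each gene separately:
ear size: Ee × ee → 2 Ee, 2 ee → 2 E_ : 2 ee (out of 4)
coat color: Bb × bb → 2 Bb, 2 bb → 2 B_ : 2 bb (out of 4)
Looking for: normal (E_) and black (B_)
P(normal) = 2/4, P(black) = 2/4
P(both) = 2/4 × 2/4 = 4/16 = 1/4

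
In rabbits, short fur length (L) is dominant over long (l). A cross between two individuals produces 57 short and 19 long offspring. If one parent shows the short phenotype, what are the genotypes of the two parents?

Observed offspring: 57 short, 19 long
The observed ratio simplifies to 3:1. Long (ll) offspring appear, so each parent must contribute one l allele. The parent stated to show short carries L, so it is Ll. The other parent is then either Ll or ll: Ll × ll would give a 1:1 split, whereas Ll × Ll gives 3:1 — matching the data. So both parents are heterozygous (Ll × Ll).
Parent genotypes: Ll × Ll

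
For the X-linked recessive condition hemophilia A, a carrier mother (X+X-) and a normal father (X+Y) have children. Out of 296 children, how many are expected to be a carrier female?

Cross: X+X- × X+Y
Offspring: 1 X+X+, 1 X+Y, 1 X+X-, 1 X-Y
Probability of a carrier female: 1/4
Expected count = 1/4 × 296 = 74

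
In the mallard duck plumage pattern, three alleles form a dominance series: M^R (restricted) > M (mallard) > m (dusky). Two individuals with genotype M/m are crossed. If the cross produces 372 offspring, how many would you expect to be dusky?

Cross: M/m × M/m
Allele dominance: M^R > M > m
Offspring genotypes: 1 M/M, 2 M/m, 1 m/m
Phenotype counts: 3 mallard, 1 dusky
dusky: 1 out of 4 → fraction 1/4
Expected count = 1/4 × 372 = 93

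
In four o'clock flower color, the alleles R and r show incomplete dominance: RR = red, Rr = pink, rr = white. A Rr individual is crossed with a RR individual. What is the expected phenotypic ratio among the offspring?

Punnett square for Rr × RR:
Offspring genotypes: 2 RR, 2 Rr
Phenotype counts: 2 red, 2 pink
Ratio: 1 red : 1 pink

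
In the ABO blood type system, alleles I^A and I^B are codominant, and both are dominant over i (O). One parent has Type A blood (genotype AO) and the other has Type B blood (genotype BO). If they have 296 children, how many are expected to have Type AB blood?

Cross: AO × BO
Possible offspring genotypes: 1 AB, 1 AO, 1 BO, 1 OO
Blood type counts: 1 Type AB, 1 Type A, 1 Type B, 1 Type O
Probability of Type AB: 1/4
Expected count = 1/4 × 296 = 74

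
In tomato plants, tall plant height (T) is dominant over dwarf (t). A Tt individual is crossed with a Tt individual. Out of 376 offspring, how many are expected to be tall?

Punnett square for Tt × Tt:
Offspring genotypes: 1 TT, 2 Tt, 1 tt
tall: 3, dwarf: 1
tall: 3 out of 4 → fraction 3/4
Expected count = 3/4 × 376 = 282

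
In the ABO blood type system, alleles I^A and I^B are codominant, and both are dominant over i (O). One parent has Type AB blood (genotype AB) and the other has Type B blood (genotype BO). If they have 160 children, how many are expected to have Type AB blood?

Cross: AB × BO
Possible offspring genotypes: 1 AB, 1 AO, 1 BB, 1 BO
Blood type counts: 1 Type AB, 1 Type A, 2 Type B
Probability of Type AB: 1/4
Expected count = 1/4 × 160 = 40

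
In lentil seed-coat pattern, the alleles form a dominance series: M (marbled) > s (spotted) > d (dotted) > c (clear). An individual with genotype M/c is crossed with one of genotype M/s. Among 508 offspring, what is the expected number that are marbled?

Cross: M/c × M/s
Allele dominance: M > s > d > c
Offspring genotypes: 1 M/M, 1 M/s, 1 M/c, 1 s/c
Phenotype counts: 3 marbled, 1 spotted
marbled: 3 out of 4 → fraction 3/4
Expected count = 3/4 × 508 = 381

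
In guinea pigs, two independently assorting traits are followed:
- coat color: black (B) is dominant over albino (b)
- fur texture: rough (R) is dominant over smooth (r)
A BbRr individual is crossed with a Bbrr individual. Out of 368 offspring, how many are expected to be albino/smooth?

Dihybrid cross BbRr × Bbrr — consider each gene separately:
coat color: Bb × Bb → 1 BB, 2 Bb, 1 bb → 3 B_ : 1 bb (out of 4)
fur texture: Rr × rr → 2 Rr, 2 rr → 2 R_ : 2 rr (out of 4)
Combine (counts out of 4 × 4 = 16): black/rough (B_R_) = 3×2 = 6; black/smooth (B_rr) = 3×2 = 6; albino/rough (bbR_) = 1×2 = 2; albino/smooth (bbrr) = 1×2 = 2
Phenotype counts (out of 16): 6 black/rough, 6 black/smooth, 2 albino/rough, 2 albino/smooth
albino/smooth: 2 out of 16 → fraction 1/8
Expected count = 1/8 × 368 = 46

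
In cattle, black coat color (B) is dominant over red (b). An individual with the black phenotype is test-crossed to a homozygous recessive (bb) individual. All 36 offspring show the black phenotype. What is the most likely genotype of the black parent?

Test cross: ? × bb
All offspring are black.
If the unknown parent were heterozygous (Bb), about half of 36 offspring would be red; none are. The unknown parent is most likely homozygous dominant (BB).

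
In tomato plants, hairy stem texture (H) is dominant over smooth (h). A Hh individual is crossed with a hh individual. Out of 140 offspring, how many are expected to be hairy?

Punnett square for Hh × hh:
Offspring genotypes: 2 Hh, 2 hh
hairy: 2, smooth: 2
hairy: 2 out of 4 → fraction 1/2
Expected count = 1/2 × 140 = 70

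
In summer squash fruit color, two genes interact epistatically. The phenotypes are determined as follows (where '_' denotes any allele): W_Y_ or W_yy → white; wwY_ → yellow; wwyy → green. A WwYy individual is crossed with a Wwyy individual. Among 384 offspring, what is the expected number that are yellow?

Cross: WwYy × Wwyy — consider each gene separately:
W gene: Ww × Ww → 1 WW, 2 Ww, 1 ww → 3 W_ : 1 ww (out of 4)
Y gene: Yy × yy → 2 Yy, 2 yy → 2 Y_ : 2 yy (out of 4)
Genotype classes (out of 4 × 4 = 16): W_Y_ = 3×2 = 6; W_yy = 3×2 = 6; wwY_ = 1×2 = 2; wwyy = 1×2 = 2
Apply the phenotype rules: W_Y_ (6) + W_yy (6) → white; wwY_ (2) → yellow; wwyy (2) → green
Phenotype counts (out of 16): 12 white, 2 yellow, 2 green
yellow: 2 out of 16 → fraction 1/8
Expected count = 1/8 × 384 = 48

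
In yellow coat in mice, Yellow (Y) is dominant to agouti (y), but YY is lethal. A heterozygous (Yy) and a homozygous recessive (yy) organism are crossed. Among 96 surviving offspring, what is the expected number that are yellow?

Cross: Yy × yy
Punnett square offspring (before lethality): 2 Yy, 2 yy
No YY offspring are produced in this cross.
yellow: 2 out of 4 → fraction 1/2
Expected count = 1/2 × 96 = 48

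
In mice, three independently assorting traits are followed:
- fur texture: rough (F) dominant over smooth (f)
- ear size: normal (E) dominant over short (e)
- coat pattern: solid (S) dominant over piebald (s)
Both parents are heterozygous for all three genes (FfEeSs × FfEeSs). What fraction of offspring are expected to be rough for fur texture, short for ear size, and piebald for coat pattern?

Trihybrid cross: FfEeSs × FfEeSs
Each trait segregates independently with a 3:1 phenotypic ratio, so each gene contributes 3/4 (dominant) or 1/4 (recessive).
Target: rough (fur texture), short (ear size), piebald (coat pattern)
Probability = product of independent per-trait probabilities
= 3/4 × 1/4 × 1/4 = 3/64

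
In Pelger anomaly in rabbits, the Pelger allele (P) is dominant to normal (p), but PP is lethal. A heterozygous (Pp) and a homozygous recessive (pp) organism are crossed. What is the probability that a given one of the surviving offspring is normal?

Cross: Pp × pp
Punnett square offspring (before lethality): 2 Pp, 2 pp
No PP offspring are produced in this cross.
normal: 2 out of 4
Probability: 2/4 = 1/2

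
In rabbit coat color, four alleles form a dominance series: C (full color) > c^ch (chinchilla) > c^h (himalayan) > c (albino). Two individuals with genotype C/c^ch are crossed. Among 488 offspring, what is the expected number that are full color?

Cross: C/c^ch × C/c^ch
Allele dominance: C > c^ch > c^h > c
Offspring genotypes: 1 C/C, 2 C/c^ch, 1 c^ch/c^ch
Phenotype counts: 3 full color, 1 chinchilla
full color: 3 out of 4 → fraction 3/4
Expected count = 3/4 × 488 = 366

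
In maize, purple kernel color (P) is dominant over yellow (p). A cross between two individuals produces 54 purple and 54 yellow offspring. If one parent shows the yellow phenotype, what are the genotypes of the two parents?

Observed offspring: 54 purple, 54 yellow
The observed ratio simplifies to 1:1. One parent shows yellow, so its genotype must be pp. A 1:1 offspring split requires the other parent to be heterozygous (Pp).
Parent genotypes: pp × Pp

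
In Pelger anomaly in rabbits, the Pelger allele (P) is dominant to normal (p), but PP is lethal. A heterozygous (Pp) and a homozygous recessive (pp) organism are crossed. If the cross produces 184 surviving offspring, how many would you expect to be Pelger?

Cross: Pp × pp
Punnett square offspring (before lethality): 2 Pp, 2 pp
No PP offspring are produced in this cross.
Pelger: 2 out of 4 → fraction 1/2
Expected count = 1/2 × 184 = 92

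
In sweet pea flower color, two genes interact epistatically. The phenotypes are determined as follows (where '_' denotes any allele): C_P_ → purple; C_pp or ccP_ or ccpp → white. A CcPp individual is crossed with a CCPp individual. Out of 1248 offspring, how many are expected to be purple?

Cross: CcPp × CCPp — consider each gene separately:
C gene: Cc × CC → 2 CC, 2 Cc → 4 C_ (out of 4)
P gene: Pp × Pp → 1 PP, 2 Pp, 1 pp → 3 P_ : 1 pp (out of 4)
Genotype classes (out of 4 × 4 = 16): C_P_ = 4×3 = 12; C_pp = 4×1 = 4
Apply the phenotype rules: C_P_ (12) → purple; C_pp (4) → white
Phenotype counts (out of 16): 12 purple, 4 white
purple: 12 out of 16 → fraction 3/4
Expected count = 3/4 × 1248 = 936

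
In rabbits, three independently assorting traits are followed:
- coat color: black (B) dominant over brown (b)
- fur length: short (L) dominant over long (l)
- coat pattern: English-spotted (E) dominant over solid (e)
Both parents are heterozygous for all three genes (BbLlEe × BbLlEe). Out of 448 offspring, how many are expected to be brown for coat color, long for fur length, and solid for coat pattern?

Trihybrid cross: BbLlEe × BbLlEe
Each trait segregates independently with a 3:1 phenotypic ratio, so each gene contributes 3/4 (dominant) or 1/4 (recessive).
Target: brown (coat color), long (fur length), solid (coat pattern)
Probability = product of independent per-trait probabilities
= 1/4 × 1/4 × 1/4 = 1/64
Expected count = 1/64 × 448 = 7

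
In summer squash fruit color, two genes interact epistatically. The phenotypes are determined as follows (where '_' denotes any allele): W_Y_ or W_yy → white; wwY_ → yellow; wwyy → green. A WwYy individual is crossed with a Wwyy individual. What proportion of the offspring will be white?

Cross: WwYy × Wwyy — consider each gene separately:
W gene: Ww × Ww → 1 WW, 2 Ww, 1 ww → 3 W_ : 1 ww (out of 4)
Y gene: Yy × yy → 2 Yy, 2 yy → 2 Y_ : 2 yy (out of 4)
Genotype classes (out of 4 × 4 = 16): W_Y_ = 3×2 = 6; W_yy = 3×2 = 6; wwY_ = 1×2 = 2; wwyy = 1×2 = 2
Apply the phenotype rules: W_Y_ (6) + W_yy (6) → white; wwY_ (2) → yellow; wwyy (2) → green
Phenotype counts (out of 16): 12 white, 2 yellow, 2 green
white: 12 out of 16
Probability: 12/16 = 3/4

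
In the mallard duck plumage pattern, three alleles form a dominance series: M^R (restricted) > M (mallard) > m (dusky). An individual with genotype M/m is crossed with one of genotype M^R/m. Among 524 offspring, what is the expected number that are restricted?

Cross: M/m × M^R/m
Allele dominance: M^R > M > m
Offspring genotypes: 1 M^R/M, 1 M/m, 1 M^R/m, 1 m/m
Phenotype counts: 2 restricted, 1 mallard, 1 dusky
restricted: 2 out of 4 → fraction 1/2
Expected count = 1/2 × 524 = 262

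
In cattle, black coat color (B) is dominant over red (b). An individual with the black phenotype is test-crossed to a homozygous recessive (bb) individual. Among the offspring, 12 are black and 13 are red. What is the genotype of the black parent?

Test cross: ? × bb
Offspring: 12 black, 13 red — approximately 1:1.
A 1:1 ratio in a test cross indicates the unknown parent is heterozygous (Bb).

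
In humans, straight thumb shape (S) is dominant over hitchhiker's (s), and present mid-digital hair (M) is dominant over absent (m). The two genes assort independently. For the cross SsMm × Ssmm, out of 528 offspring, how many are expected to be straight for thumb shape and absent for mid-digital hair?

Dihybrid cross SsMm × Ssmm — consider each gene separately:
thumb shape: Ss × Ss → 1 SS, 2 Ss, 1 ss → 3 S_ : 1 ss (out of 4)
mid-digital hair: Mm × mm → 2 Mm, 2 mm → 2 M_ : 2 mm (out of 4)
Looking for: straight (S_) and absent (mm)
P(straight) = 3/4, P(absent) = 2/4
P(both) = 3/4 × 2/4 = 6/16 = 3/8
Expected count = 3/8 × 528 = 198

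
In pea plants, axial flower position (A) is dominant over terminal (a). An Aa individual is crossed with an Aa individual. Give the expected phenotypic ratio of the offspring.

Punnett square for Aa × Aa:
Offspring genotypes: 1 AA, 2 Aa, 1 aa
axial: 3, terminal: 1
Ratio: 3:1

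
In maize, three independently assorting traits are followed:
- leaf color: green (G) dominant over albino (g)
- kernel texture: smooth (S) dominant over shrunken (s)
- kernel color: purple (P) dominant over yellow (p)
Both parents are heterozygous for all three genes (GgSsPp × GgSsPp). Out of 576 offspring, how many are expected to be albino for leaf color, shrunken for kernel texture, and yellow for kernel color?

Trihybrid cross: GgSsPp × GgSsPp
Each trait segregates independently with a 3:1 phenotypic ratio, so each gene contributes 3/4 (dominant) or 1/4 (recessive).
Target: albino (leaf color), shrunken (kernel texture), yellow (kernel color)
Probability = product of independent per-trait probabilities
= 1/4 × 1/4 × 1/4 = 1/64
Expected count = 1/64 × 576 = 9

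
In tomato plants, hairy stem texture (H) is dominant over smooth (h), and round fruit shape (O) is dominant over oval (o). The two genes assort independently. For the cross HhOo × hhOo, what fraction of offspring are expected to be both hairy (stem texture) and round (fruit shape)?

Dihybrid cross HhOo × hhOo — consider each gene separately:
stem texture: Hh × hh → 2 Hh, 2 hh → 2 H_ : 2 hh (out of 4)
fruit shape: Oo × Oo → 1 OO, 2 Oo, 1 oo → 3 O_ : 1 oo (out of 4)
Looking for: hairy (H_) and round (O_)
P(hairy) = 2/4, P(round) = 3/4
P(both) = 2/4 × 3/4 = 6/16 = 3/8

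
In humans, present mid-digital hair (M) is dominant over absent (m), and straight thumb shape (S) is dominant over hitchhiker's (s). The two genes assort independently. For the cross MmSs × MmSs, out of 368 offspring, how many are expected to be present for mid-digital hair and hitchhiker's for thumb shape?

Dihybrid cross MmSs × MmSs — consider each gene separately:
mid-digital hair: Mm × Mm → 1 MM, 2 Mm, 1 mm → 3 M_ : 1 mm (out of 4)
thumb shape: Ss × Ss → 1 SS, 2 Ss, 1 ss → 3 S_ : 1 ss (out of 4)
Looking for: present (M_) and hitchhiker's (ss)
P(present) = 3/4, P(hitchhiker's) = 1/4
P(both) = 3/4 × 1/4 = 3/16
Expected count = 3/16 × 368 = 69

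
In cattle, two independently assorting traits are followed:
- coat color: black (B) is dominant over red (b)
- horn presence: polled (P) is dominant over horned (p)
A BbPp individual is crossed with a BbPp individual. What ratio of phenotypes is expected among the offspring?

Dihybrid cross BbPp × BbPp — consider each gene separately:
coat color: Bb × Bb → 1 BB, 2 Bb, 1 bb → 3 B_ : 1 bb (out of 4)
horn presence: Pp × Pp → 1 PP, 2 Pp, 1 pp → 3 P_ : 1 pp (out of 4)
Combine (counts out of 4 × 4 = 16): black/polled (B_P_) = 3×3 = 9; black/horned (B_pp) = 3×1 = 3; red/polled (bbP_) = 1×3 = 3; red/horned (bbpp) = 1×1 = 1
Phenotype counts (out of 16): 9 black/polled, 3 black/horned, 3 red/polled, 1 red/horned
Ratio: 9 black/polled : 3 black/horned : 3 red/polled : 1 red/horned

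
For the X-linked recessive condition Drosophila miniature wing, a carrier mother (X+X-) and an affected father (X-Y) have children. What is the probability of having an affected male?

Cross: X+X- × X-Y
Offspring: 1 X+X-, 1 X+Y, 1 X-X-, 1 X-Y
Probability of an affected male: 1/4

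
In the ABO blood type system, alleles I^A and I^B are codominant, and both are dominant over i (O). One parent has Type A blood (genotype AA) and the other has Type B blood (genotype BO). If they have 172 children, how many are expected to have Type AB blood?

Cross: AA × BO
Possible offspring genotypes: 2 AB, 2 AO
Blood type counts: 2 Type AB, 2 Type A
Probability of Type AB: 2/4 = 1/2
Expected count = 1/2 × 172 = 86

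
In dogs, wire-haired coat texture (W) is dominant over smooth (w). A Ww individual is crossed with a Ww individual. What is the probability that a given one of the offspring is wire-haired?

Punnett square for Ww × Ww:
Offspring genotypes: 1 WW, 2 Ww, 1 ww
wire-haired: 3, smooth: 1
wire-haired: 3 out of 4
Probability: 3/4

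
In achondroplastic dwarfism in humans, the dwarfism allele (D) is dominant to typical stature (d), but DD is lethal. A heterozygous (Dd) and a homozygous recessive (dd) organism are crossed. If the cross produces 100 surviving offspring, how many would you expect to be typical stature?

Cross: Dd × dd
Punnett square offspring (before lethality): 2 Dd, 2 dd
No DD offspring are produced in this cross.
typical stature: 2 out of 4 → fraction 1/2
Expected count = 1/2 × 100 = 50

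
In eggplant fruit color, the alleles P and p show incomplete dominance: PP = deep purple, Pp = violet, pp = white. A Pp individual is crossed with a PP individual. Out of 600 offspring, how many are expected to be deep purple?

Punnett square for Pp × PP:
Offspring genotypes: 2 PP, 2 Pp
Phenotype counts: 2 deep purple, 2 violet
deep purple: 2 out of 4 → fraction 1/2
Expected count = 1/2 × 600 = 300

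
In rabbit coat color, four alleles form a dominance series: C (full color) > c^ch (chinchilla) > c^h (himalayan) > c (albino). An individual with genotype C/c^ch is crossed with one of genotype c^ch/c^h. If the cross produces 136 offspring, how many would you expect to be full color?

Cross: C/c^ch × c^ch/c^h
Allele dominance: C > c^ch > c^h > c
Offspring genotypes: 1 C/c^ch, 1 C/c^h, 1 c^ch/c^ch, 1 c^ch/c^h
Phenotype counts: 2 full color, 2 chinchilla
full color: 2 out of 4 → fraction 1/2
Expected count = 1/2 × 136 = 68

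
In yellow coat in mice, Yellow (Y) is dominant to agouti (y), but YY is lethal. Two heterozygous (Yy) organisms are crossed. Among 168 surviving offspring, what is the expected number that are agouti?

Cross: Yy × Yy
Punnett square offspring (before lethality): 1 YY, 2 Yy, 1 yy
The YY genotype is lethal (embryos die); surviving offspring: 2 Yy, 1 yy
agouti: 1 out of 3 → fraction 1/3
Expected count = 1/3 × 168 = 56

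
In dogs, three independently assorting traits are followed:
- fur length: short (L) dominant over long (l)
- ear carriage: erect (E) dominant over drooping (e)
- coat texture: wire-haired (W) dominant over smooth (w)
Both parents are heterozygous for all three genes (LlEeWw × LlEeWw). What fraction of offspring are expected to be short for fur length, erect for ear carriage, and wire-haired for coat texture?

Trihybrid cross: LlEeWw × LlEeWw
Each trait segregates independently with a 3:1 phenotypic ratio, so each gene contributes 3/4 (dominant) or 1/4 (recessive).
Target: short (fur length), erect (ear carriage), wire-haired (coat texture)
Probability = product of independent per-trait probabilities
= 3/4 × 3/4 × 3/4 = 27/64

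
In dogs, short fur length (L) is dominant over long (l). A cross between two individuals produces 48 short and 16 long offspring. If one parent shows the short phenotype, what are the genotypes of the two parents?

Observed offspring: 48 short, 16 long
The observed ratio simplifies to 3:1. Long (ll) offspring appear, so each parent must contribute one l allele. The parent stated to show short carries L, so it is Ll. The other parent is then either Ll or ll: Ll × ll would give a 1:1 split, whereas Ll × Ll gives 3:1 — matching the data. So both parents are heterozygous (Ll × Ll).
Parent genotypes: Ll × Ll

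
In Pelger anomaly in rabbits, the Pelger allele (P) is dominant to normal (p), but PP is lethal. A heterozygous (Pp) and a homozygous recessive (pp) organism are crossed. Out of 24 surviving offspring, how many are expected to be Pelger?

Cross: Pp × pp
Punnett square offspring (before lethality): 2 Pp, 2 pp
No PP offspring are produced in this cross.
Pelger: 2 out of 4 → fraction 1/2
Expected count = 1/2 × 24 = 12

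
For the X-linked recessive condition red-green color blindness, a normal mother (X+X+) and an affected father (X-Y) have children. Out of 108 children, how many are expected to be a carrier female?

Cross: X+X+ × X-Y
Offspring: 2 X+X-, 2 X+Y
Probability of a carrier female: 2/4 = 1/2
Expected count = 1/2 × 108 = 54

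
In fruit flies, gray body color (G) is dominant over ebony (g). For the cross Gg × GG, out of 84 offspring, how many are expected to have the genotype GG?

Punnett square for Gg × GG:
Offspring genotypes: 2 GG, 2 Gg
Total offspring: 4
Count with target: 2
Probability: 2/4 = 1/2
Expected count = 1/2 × 84 = 42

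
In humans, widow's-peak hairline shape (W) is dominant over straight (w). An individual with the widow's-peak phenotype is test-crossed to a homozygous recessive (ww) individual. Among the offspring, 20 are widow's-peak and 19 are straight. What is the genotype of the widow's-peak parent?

Test cross: ? × ww
Offspring: 20 widow's-peak, 19 straight — approximately 1:1.
A 1:1 ratio in a test cross indicates the unknown parent is heterozygous (Ww).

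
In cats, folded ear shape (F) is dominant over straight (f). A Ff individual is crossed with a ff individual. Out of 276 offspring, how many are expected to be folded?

Punnett square for Ff × ff:
Offspring genotypes: 2 Ff, 2 ff
folded: 2, straight: 2
folded: 2 out of 4 → fraction 1/2
Expected count = 1/2 × 276 = 138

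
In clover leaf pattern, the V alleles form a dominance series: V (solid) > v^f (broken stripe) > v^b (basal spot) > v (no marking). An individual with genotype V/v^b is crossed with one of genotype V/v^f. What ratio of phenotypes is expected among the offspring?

Cross: V/v^b × V/v^f
Allele dominance: V > v^f > v^b > v
Offspring genotypes: 1 V/V, 1 V/v^f, 1 V/v^b, 1 v^f/v^b
Phenotype counts: 3 solid, 1 broken stripe
Ratio: 3 solid : 1 broken stripe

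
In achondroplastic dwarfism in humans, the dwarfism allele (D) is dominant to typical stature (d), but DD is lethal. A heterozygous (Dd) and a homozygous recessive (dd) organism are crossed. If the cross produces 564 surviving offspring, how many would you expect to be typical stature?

Cross: Dd × dd
Punnett square offspring (before lethality): 2 Dd, 2 dd
No DD offspring are produced in this cross.
typical stature: 2 out of 4 → fraction 1/2
Expected count = 1/2 × 564 = 282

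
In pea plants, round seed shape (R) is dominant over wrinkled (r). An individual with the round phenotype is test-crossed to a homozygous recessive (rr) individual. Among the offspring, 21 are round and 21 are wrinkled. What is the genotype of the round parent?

Test cross: ? × rr
Offspring: 21 round, 21 wrinkled — approximately 1:1.
A 1:1 ratio in a test cross indicates the unknown parent is heterozygous (Rr).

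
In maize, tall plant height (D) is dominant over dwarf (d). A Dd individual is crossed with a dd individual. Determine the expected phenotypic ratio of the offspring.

Punnett square for Dd × dd:
Offspring genotypes: 2 Dd, 2 dd
tall: 2, dwarf: 2
Ratio: 1:1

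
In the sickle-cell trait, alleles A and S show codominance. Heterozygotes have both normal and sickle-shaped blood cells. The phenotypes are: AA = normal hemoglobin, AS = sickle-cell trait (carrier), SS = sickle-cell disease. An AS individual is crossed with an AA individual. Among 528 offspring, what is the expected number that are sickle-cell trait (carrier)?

Punnett square for AS × AA:
Offspring genotypes: 2 AA, 2 AS
Phenotype counts: 2 normal hemoglobin, 2 sickle-cell trait (carrier)
sickle-cell trait (carrier): 2 out of 4 → fraction 1/2
Expected count = 1/2 × 528 = 264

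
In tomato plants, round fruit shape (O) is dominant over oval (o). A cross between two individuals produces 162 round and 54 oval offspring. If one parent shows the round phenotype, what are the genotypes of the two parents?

Observed offspring: 162 round, 54 oval
The observed ratio simplifies to 3:1. Oval (oo) offspring appear, so each parent must contribute one o allele. The parent stated to show round carries O, so it is Oo. The other parent is then either Oo or oo: Oo × oo would give a 1:1 split, whereas Oo × Oo gives 3:1 — matching the data. So both parents are heterozygous (Oo × Oo).
Parent genotypes: Oo × Oo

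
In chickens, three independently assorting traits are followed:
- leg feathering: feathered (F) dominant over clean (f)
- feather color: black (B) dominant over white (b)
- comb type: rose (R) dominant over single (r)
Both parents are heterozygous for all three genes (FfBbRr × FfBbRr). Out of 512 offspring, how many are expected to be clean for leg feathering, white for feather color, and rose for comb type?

Trihybrid cross: FfBbRr × FfBbRr
Each trait segregates independently with a 3:1 phenotypic ratio, so each gene contributes 3/4 (dominant) or 1/4 (recessive).
Target: clean (leg feathering), white (feather color), rose (comb type)
Probability = product of independent per-trait probabilities
= 1/4 × 1/4 × 3/4 = 3/64
Expected count = 3/64 × 512 = 24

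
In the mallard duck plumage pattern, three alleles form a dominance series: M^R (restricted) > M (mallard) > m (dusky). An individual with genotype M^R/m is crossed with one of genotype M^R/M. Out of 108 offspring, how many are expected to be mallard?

Cross: M^R/m × M^R/M
Allele dominance: M^R > M > m
Offspring genotypes: 1 M^R/M^R, 1 M^R/M, 1 M^R/m, 1 M/m
Phenotype counts: 3 restricted, 1 mallard
mallard: 1 out of 4 → fraction 1/4
Expected count = 1/4 × 108 = 27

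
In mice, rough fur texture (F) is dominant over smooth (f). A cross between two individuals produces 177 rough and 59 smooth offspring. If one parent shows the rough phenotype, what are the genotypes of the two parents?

Observed offspring: 177 rough, 59 smooth
The observed ratio simplifies to 3:1. Smooth (ff) offspring appear, so each parent must contribute one f allele. The parent stated to show rough carries F, so it is Ff. The other parent is then either Ff or ff: Ff × ff would give a 1:1 split, whereas Ff × Ff gives 3:1 — matching the data. So both parents are heterozygous (Ff × Ff).
Parent genotypes: Ff × Ff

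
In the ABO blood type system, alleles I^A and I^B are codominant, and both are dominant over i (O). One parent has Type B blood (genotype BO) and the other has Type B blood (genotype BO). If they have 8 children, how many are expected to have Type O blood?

Cross: BO × BO
Possible offspring genotypes: 1 BB, 2 BO, 1 OO
Blood type counts: 3 Type B, 1 Type O
Probability of Type O: 1/4
Expected count = 1/4 × 8 = 2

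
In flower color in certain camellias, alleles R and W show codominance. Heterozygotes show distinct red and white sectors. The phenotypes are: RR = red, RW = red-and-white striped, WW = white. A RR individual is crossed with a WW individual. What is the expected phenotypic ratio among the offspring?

Punnett square for RR × WW:
Offspring genotypes: 4 RW
Phenotype counts: 4 red-and-white striped
Ratio: all red-and-white striped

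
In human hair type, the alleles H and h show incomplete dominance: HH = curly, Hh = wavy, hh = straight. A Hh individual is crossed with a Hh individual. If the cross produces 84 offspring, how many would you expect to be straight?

Punnett square for Hh × Hh:
Offspring genotypes: 1 HH, 2 Hh, 1 hh
Phenotype counts: 1 curly, 2 wavy, 1 straight
straight: 1 out of 4 → fraction 1/4
Expected count = 1/4 × 84 = 21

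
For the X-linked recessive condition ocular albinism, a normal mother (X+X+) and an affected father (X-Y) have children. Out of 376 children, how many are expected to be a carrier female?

Cross: X+X+ × X-Y
Offspring: 2 X+X-, 2 X+Y
Probability of a carrier female: 2/4 = 1/2
Expected count = 1/2 × 376 = 188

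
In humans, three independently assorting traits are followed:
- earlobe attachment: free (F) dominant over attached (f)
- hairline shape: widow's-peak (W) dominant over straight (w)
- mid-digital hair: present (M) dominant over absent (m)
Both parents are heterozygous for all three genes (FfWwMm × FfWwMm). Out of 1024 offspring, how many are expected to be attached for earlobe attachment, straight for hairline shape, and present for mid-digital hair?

Trihybrid cross: FfWwMm × FfWwMm
Each trait segregates independently with a 3:1 phenotypic ratio, so each gene contributes 3/4 (dominant) or 1/4 (recessive).
Target: attached (earlobe attachment), straight (hairline shape), present (mid-digital hair)
Probability = product of independent per-trait probabilities
= 1/4 × 1/4 × 3/4 = 3/64
Expected count = 3/64 × 1024 = 48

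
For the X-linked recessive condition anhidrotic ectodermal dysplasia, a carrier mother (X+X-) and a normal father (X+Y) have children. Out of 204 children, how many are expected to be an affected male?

Cross: X+X- × X+Y
Offspring: 1 X+X+, 1 X+Y, 1 X+X-, 1 X-Y
Probability of an affected male: 1/4
Expected count = 1/4 × 204 = 51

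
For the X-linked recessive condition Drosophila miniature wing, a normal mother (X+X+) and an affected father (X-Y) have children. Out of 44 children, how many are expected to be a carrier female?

Cross: X+X+ × X-Y
Offspring: 2 X+X-, 2 X+Y
Probability of a carrier female: 2/4 = 1/2
Expected count = 1/2 × 44 = 22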